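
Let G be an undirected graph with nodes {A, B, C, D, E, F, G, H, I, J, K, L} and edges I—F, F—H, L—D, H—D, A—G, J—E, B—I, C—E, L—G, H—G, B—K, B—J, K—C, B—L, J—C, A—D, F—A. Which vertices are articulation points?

B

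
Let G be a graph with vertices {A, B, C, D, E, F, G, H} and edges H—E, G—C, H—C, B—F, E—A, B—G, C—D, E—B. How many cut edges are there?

3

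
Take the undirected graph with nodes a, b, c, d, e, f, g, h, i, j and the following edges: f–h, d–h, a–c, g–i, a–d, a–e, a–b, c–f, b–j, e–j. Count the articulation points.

Removing a increases the component count from 2 to 3, so a is a cut vertex.
By contrast removing g leaves 2 components; it is not a cut vertex. No other vertex is a cut vertex either.

1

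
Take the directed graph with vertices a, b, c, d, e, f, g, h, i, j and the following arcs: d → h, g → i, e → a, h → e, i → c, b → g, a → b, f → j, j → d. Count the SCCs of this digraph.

10

{b} is an SCC by itself.
{g} is an SCC by itself.
{f} is an SCC by itself.
{a} is an SCC by itself.
{h} is an SCC by itself.
(and 5 more singleton SCCs)
That gives 10 strongly connected components.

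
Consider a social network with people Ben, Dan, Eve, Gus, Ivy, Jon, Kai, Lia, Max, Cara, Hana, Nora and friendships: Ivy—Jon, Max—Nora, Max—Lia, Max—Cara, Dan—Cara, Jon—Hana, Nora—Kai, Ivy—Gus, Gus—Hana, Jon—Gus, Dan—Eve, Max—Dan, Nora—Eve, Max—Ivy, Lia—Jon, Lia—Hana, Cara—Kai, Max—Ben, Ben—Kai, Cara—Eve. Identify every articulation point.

Max

Removing Max increases the component count from 1 to 2, so Max is a cut vertex.
By contrast removing Hana leaves 1 component; it is not a cut vertex. No other vertex is a cut vertex either.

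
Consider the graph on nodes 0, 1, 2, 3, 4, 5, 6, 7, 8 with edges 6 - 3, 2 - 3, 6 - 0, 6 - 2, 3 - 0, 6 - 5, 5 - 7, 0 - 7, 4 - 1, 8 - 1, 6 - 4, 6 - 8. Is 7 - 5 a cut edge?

After removing 7 - 5, the path 7-0-6-5 still connects them, so the edge is not a bridge.

No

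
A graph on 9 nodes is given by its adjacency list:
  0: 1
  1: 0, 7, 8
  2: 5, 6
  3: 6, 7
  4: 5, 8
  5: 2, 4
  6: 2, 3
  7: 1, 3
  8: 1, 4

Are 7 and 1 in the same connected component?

From 7 we can reach 0, 1, 2, 3, 4, 5, 6, 7, 8, which includes 1.

Yes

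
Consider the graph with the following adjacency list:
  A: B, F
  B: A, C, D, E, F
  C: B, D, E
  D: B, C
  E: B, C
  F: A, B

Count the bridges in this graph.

0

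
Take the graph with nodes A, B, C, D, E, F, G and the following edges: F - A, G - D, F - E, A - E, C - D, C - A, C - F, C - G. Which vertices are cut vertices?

C

Removing C increases the component count from 2 to 3, so C is a cut vertex.
By contrast removing E leaves 2 components; it is not a cut vertex. No other vertex is a cut vertex either.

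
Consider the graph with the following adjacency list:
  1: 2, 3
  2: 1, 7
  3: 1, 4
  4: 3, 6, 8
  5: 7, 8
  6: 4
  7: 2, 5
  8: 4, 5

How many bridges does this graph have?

The edges on the cycle 5-8-4-3-1-2-7-5 are not bridges since each lies on that cycle.
But removing 4-6 disconnects 4 from 6 — this is a bridge.

1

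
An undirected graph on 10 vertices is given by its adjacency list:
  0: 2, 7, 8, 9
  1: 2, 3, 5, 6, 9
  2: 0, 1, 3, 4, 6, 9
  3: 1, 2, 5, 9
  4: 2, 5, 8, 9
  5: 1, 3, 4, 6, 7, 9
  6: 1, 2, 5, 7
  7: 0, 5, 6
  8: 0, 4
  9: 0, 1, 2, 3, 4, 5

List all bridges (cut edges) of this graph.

none

The edges on the cycle 4-8-0-2-4 are not bridges since each lies on that cycle.
Every edge lies on some cycle, so there are no bridges.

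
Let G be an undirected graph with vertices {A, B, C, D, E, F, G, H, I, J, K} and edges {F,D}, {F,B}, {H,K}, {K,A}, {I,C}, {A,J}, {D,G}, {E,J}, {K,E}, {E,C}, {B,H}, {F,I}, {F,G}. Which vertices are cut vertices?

F

Removing F increases the component count from 1 to 2, so F is a cut vertex.
By contrast removing K leaves 1 component; it is not a cut vertex. No other vertex is a cut vertex either.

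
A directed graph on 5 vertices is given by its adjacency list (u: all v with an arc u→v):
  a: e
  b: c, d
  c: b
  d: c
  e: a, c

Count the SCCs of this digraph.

{b, c, d} are all mutually reachable — one SCC of size 3.
{a, e} are all mutually reachable — one SCC of size 2.
That gives 2 strongly connected components.

2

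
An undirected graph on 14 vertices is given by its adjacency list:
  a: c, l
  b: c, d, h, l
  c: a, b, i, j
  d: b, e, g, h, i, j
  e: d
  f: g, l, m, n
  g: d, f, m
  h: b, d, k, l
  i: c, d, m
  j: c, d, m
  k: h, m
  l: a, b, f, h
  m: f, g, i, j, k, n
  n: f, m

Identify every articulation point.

Removing d increases the component count from 1 to 2, so d is a cut vertex.
By contrast removing h leaves 1 component; it is not a cut vertex. No other vertex is a cut vertex either.

d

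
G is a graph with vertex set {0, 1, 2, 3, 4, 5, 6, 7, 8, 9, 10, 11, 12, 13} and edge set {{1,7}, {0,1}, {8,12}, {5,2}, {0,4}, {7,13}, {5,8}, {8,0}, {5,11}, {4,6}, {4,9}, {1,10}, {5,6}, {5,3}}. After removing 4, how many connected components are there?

2

With 4 gone, the remaining components are: {9}; {0, 1, 2, 3, 5, 6, 7, 8, 10, 11, 12, 13}.
That is 2 components.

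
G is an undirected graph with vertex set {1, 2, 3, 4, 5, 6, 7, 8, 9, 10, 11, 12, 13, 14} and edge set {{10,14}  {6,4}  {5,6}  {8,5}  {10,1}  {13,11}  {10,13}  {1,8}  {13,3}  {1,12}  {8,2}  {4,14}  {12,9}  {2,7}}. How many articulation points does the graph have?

Removing 1 increases the component count from 1 to 2, so 1 is a cut vertex.
Removing 2 increases the component count from 1 to 2, so 2 is a cut vertex.
Removing 8 increases the component count from 1 to 2, so 8 is a cut vertex.
Likewise 10, 12, 13 are cut vertices.
By contrast removing 5 leaves 1 component; it is not a cut vertex. No other vertex is a cut vertex either.

6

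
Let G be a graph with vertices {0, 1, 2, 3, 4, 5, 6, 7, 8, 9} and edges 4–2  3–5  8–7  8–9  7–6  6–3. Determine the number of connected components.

4

1 is isolated — a component by itself.
0 is isolated — a component by itself.
Starting from 2 we can reach 2, 4. That is one component of size 2.
Starting from 3 we can reach 3, 5, 6, 7, 8, 9. That is one component of size 6.
Total: 4 components.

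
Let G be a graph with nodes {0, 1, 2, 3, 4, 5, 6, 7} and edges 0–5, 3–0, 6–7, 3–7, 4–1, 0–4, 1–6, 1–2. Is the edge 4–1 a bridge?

After removing 4–1, the path 4-0-3-7-6-1 still connects them, so the edge is not a bridge.

No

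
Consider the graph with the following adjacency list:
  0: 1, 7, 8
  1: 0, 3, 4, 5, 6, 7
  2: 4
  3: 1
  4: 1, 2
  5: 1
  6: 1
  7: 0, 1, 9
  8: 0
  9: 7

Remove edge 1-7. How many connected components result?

1 and 7 are still connected via 1-0-7, so the component count stays at 1.

1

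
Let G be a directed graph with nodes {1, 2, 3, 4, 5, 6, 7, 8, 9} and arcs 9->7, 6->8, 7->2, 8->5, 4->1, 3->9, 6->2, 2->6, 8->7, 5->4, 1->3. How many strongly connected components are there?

{1, 2, 3, 4, 5, 6, 7, 8, 9} are all mutually reachable — one SCC of size 9.
That gives 1 strongly connected component.

1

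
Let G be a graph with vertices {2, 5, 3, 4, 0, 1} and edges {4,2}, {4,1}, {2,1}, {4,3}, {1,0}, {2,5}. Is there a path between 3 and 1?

Yes

From 3 we can reach 0, 1, 2, 3, 4, 5, which includes 1.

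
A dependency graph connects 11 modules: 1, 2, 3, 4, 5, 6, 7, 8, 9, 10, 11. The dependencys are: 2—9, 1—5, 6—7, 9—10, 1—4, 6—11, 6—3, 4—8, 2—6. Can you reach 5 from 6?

No

The component containing 6 is {2, 3, 6, 7, 9, 10, 11}, and 5 is not in it.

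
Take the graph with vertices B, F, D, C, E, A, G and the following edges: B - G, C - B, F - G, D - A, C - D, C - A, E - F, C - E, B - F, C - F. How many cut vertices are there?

Removing C increases the component count from 1 to 2, so C is a cut vertex.
By contrast removing E leaves 1 component; it is not a cut vertex. No other vertex is a cut vertex either.

1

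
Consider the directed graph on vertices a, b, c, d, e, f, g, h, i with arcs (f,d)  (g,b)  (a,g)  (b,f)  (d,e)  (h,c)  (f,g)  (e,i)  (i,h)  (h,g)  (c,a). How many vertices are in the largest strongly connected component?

9

{a, b, c, d, e, f, g, h, i} are all mutually reachable — one SCC of size 9.
The largest has 9 vertices.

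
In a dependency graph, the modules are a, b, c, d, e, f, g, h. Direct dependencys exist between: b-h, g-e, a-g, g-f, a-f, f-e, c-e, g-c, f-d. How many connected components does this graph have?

Starting from b we can reach b, h. That is one component of size 2.
Starting from a we can reach a, c, d, e, f, g. That is one component of size 6.
Total: 2 components.

2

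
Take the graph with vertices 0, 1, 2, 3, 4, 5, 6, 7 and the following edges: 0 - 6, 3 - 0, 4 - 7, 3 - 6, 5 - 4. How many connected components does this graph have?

1 is isolated — a component by itself.
2 is isolated — a component by itself.
Starting from 4 we can reach 4, 5, 7. That is one component of size 3.
Starting from 0 we can reach 0, 3, 6. That is one component of size 3.
Total: 4 components.

4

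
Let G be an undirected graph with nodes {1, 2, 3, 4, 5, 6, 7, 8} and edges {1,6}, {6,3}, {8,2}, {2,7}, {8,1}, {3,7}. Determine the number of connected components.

5 is isolated — a component by itself.
4 is isolated — a component by itself.
Starting from 1 we can reach 1, 2, 3, 6, 7, 8. That is one component of size 6.
Total: 3 components.

3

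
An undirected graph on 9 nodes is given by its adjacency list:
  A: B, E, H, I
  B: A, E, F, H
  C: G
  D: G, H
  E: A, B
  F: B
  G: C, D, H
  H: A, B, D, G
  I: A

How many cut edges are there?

3

The edges on the cycle B-A-E-B are not bridges since each lies on that cycle.
But removing A-I disconnects A from I; removing C-G disconnects C from G; removing F-B disconnects F from B — these are bridges.
That makes 3 bridges.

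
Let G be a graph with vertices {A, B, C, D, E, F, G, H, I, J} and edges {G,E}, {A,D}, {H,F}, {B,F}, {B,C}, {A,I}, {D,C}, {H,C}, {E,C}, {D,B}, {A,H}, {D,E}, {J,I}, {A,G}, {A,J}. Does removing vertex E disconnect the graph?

Deleting E leaves 1 component (was 1) (its neighbors C, D, G remain connected to each other), so E is not a cut vertex.

No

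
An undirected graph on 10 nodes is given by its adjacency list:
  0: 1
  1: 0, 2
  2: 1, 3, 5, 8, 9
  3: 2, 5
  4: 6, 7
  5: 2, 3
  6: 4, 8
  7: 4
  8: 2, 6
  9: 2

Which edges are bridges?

0-1, 1-2, 2-8, 2-9, 4-6, 4-7, 6-8

The edges on the cycle 2-5-3-2 are not bridges since each lies on that cycle.
But removing 2-9 disconnects 2 from 9; removing 6-4 disconnects 6 from 4; removing 2-1 disconnects 2 from 1; removing 2-8 disconnects 2 from 8 — these are bridges.
In total 7 edges are bridges.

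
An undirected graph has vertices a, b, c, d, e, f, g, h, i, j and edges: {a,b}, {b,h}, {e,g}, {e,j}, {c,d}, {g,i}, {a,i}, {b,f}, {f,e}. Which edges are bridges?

The edges on the cycle a-b-f-e-g-i-a are not bridges since each lies on that cycle.
But removing b - h disconnects b from h; removing c - d disconnects c from d; removing e - j disconnects e from j — these are bridges.

b-h, c-d, e-j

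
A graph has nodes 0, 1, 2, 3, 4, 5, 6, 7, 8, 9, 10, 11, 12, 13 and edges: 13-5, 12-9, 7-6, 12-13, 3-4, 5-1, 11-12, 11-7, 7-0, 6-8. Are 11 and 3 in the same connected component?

The component containing 11 is {0, 1, 5, 6, 7, 8, 9, 11, 12, 13}, and 3 is not in it.

No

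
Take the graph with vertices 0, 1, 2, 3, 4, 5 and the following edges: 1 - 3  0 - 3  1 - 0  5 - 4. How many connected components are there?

3

2 is isolated — a component by itself.
Starting from 4 we can reach 4, 5. That is one component of size 2.
Starting from 0 we can reach 0, 1, 3. That is one component of size 3.
Total: 3 components.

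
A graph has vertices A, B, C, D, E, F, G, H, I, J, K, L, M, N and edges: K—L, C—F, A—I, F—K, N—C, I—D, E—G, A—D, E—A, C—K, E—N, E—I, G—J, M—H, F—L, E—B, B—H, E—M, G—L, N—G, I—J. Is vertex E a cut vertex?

Yes

Deleting E raises the number of components from 1 to 2, so E is a cut vertex.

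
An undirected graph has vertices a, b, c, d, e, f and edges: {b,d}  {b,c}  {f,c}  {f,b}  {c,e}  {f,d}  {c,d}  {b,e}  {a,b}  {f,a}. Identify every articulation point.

none

Removing a, for instance, still leaves 1 component. No single vertex removal increases the component count — the graph has no articulation points.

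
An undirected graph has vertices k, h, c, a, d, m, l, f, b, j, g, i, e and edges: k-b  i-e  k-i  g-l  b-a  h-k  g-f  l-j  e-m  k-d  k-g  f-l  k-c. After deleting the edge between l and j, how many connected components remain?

2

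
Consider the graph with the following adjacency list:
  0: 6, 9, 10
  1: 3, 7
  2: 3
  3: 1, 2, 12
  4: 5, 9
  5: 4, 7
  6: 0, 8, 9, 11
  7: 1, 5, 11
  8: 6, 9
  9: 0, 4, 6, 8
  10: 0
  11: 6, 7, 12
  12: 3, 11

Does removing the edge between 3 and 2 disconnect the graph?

Yes

Removing 3-2 leaves no path between 3 and 2: the component count goes from 1 to 2. So it is a bridge.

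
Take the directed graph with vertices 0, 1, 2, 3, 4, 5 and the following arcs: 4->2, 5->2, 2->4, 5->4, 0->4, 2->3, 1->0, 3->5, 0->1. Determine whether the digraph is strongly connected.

There is no directed path from 4 to 0, so the graph is not strongly connected.

No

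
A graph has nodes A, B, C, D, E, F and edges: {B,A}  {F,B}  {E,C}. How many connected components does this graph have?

3

D is isolated — a component by itself.
Starting from C we can reach C, E. That is one component of size 2.
Starting from A we can reach A, B, F. That is one component of size 3.
Total: 3 components.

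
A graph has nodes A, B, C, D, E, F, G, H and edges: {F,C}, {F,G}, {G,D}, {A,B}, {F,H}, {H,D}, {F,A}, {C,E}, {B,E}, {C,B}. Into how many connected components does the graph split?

1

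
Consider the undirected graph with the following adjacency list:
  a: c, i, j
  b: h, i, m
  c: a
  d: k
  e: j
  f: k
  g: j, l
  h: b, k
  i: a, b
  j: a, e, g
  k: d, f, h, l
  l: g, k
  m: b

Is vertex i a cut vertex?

Deleting i leaves 1 component (was 1) (its neighbors a, b remain connected to each other), so i is not a cut vertex.

No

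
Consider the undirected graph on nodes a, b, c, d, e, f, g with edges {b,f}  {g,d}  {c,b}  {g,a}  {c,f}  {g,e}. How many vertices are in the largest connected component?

4

Starting from b we can reach b, c, f. That is one component of size 3.
Starting from a we can reach a, d, e, g. That is one component of size 4.
The largest has 4 vertices.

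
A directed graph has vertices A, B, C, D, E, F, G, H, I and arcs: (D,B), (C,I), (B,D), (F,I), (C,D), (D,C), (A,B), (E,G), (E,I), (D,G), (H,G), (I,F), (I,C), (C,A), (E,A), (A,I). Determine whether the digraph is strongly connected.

No

There is no directed path from H to A, so the graph is not strongly connected.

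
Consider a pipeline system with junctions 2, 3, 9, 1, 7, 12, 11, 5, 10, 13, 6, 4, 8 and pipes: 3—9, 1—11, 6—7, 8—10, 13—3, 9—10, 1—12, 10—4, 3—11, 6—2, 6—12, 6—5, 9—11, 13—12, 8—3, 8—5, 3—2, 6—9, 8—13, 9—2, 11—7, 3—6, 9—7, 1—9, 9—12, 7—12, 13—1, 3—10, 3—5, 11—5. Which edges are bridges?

The edges on the cycle 8-13-3-6-5-8 are not bridges since each lies on that cycle.
But removing 10—4 disconnects 10 from 4 — this is a bridge.

10-4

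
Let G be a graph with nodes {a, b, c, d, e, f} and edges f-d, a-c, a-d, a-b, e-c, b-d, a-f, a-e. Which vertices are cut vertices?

Removing a increases the component count from 1 to 2, so a is a cut vertex.
By contrast removing d leaves 1 component; it is not a cut vertex. No other vertex is a cut vertex either.

a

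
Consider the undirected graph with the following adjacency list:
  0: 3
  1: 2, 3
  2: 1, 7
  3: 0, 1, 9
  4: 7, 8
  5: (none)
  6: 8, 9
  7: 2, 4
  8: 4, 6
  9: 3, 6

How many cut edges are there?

The edges on the cycle 4-8-6-9-3-1-2-7-4 are not bridges since each lies on that cycle.
But removing 0-3 disconnects 0 from 3 — this is a bridge.

1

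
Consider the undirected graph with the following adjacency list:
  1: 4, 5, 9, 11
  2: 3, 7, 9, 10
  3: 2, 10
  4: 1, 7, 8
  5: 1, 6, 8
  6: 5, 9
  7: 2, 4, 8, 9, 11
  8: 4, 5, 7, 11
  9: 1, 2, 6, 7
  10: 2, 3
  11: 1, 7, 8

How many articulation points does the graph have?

1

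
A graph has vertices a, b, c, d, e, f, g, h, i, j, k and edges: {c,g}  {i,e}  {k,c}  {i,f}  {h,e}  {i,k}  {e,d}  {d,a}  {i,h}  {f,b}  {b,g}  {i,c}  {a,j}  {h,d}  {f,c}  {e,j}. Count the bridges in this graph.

The edges on the cycle i-f-b-g-c-i are not bridges since each lies on that cycle.
Every edge lies on some cycle, so there are no bridges.

0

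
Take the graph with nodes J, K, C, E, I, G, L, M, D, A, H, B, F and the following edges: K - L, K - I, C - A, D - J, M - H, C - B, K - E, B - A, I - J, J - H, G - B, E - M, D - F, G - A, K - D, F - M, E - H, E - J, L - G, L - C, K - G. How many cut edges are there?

The edges on the cycle C-B-A-C are not bridges since each lies on that cycle.
Every edge lies on some cycle, so there are no bridges.

0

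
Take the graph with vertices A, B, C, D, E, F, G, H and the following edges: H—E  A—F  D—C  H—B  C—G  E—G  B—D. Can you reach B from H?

From H we can reach B, C, D, E, G, H, which includes B.

Yes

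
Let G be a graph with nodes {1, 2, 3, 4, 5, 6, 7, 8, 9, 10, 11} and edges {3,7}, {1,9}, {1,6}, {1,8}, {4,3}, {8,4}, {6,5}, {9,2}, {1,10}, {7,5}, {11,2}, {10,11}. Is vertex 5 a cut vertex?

Deleting 5 leaves 1 component (was 1) (its neighbors 6, 7 remain connected to each other), so 5 is not a cut vertex.

No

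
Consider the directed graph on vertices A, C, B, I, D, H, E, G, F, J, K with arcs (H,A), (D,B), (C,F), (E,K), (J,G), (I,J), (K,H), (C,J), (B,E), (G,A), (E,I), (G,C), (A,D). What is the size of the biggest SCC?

10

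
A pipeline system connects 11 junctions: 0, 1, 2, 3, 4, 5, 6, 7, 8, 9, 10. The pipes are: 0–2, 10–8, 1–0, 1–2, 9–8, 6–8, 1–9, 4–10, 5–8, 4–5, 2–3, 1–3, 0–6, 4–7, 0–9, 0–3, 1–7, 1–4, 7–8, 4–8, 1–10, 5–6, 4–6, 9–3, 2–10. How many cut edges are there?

The edges on the cycle 0-2-3-0 are not bridges since each lies on that cycle.
Every edge lies on some cycle, so there are no bridges.

0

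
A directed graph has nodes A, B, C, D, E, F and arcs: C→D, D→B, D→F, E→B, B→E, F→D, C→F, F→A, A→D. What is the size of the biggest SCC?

{A, D, F} are all mutually reachable — one SCC of size 3.
{B, E} are all mutually reachable — one SCC of size 2.
{C} is an SCC by itself.
The largest has 3 vertices.

3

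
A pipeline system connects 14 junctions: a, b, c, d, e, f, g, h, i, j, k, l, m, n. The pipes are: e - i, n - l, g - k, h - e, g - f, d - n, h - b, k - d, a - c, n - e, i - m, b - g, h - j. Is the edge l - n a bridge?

Removing l - n leaves no path between l and n: the component count goes from 2 to 3. So it is a bridge.

Yes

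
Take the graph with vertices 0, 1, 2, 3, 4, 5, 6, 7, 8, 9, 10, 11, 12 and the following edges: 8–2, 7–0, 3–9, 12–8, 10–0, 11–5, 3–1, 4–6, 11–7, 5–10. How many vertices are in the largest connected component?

5

Starting from 4 we can reach 4, 6. That is one component of size 2.
Starting from 1 we can reach 1, 3, 9. That is one component of size 3.
Starting from 2 we can reach 2, 8, 12. That is one component of size 3.
Starting from 0 we can reach 0, 5, 7, 10, 11. That is one component of size 5.
The largest has 5 vertices.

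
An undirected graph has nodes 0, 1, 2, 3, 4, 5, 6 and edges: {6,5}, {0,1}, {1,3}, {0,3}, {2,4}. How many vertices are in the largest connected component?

3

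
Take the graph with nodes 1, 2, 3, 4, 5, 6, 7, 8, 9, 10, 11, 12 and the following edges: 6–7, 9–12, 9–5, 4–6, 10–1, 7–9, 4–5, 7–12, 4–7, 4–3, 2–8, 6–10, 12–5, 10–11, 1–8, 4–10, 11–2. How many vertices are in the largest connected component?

Starting from 1 we can reach 1, 2, 3, 4, 5, 6, 7, 8, 9, 10, 11, 12. That is one component of size 12.
The largest has 12 vertices.

12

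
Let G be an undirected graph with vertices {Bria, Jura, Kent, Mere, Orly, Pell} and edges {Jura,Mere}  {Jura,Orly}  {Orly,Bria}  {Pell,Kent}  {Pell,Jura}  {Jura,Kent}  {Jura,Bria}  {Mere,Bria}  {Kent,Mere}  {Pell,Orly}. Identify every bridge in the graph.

The edges on the cycle Jura-Kent-Mere-Jura are not bridges since each lies on that cycle.
Every edge lies on some cycle, so there are no bridges.

none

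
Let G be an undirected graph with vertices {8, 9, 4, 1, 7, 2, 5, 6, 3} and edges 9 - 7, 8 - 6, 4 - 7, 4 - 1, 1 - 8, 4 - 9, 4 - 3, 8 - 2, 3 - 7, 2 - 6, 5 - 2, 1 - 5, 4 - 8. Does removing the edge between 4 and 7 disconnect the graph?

After removing 4 - 7, the path 4-9-7 still connects them, so the edge is not a bridge.

No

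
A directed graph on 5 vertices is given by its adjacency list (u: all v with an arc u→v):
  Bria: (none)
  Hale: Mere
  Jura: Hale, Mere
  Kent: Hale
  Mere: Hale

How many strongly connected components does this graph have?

{Hale, Mere} are all mutually reachable — one SCC of size 2.
{Jura} is an SCC by itself.
{Bria} is an SCC by itself.
{Kent} is an SCC by itself.
That gives 4 strongly connected components.

4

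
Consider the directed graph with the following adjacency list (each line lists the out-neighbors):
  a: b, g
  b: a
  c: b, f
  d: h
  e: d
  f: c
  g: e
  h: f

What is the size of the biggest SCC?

8

{a, b, c, d, e, f, g, h} are all mutually reachable — one SCC of size 8.
The largest has 8 vertices.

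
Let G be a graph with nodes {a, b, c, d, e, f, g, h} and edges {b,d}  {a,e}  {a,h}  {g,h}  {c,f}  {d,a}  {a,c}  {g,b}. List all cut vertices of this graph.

Removing a increases the component count from 1 to 3, so a is a cut vertex.
Removing c increases the component count from 1 to 2, so c is a cut vertex.
By contrast removing g leaves 1 component; it is not a cut vertex. No other vertex is a cut vertex either.

a, c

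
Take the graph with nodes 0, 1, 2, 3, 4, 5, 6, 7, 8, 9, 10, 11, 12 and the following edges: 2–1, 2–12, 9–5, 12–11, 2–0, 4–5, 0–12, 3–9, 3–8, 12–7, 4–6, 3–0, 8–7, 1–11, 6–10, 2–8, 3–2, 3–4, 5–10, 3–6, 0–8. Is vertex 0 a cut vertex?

No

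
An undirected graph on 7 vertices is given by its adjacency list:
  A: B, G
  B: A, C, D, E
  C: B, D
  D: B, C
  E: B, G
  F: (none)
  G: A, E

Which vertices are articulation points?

Removing B increases the component count from 2 to 3, so B is a cut vertex.
By contrast removing G leaves 2 components; it is not a cut vertex. No other vertex is a cut vertex either.

B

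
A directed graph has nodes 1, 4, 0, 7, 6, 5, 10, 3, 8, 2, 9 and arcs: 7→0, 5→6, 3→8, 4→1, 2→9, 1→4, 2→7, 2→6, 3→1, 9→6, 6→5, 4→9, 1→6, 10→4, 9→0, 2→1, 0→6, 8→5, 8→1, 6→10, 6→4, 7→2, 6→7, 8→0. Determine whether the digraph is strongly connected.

No

There is no directed path from 1 to 3, so the graph is not strongly connected.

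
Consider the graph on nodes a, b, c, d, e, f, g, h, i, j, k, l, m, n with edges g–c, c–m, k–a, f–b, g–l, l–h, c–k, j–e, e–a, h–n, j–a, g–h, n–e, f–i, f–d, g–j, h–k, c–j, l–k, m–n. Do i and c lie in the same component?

No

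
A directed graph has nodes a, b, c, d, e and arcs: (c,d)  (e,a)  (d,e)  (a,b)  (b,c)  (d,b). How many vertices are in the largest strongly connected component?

{a, b, c, d, e} are all mutually reachable — one SCC of size 5.
The largest has 5 vertices.

5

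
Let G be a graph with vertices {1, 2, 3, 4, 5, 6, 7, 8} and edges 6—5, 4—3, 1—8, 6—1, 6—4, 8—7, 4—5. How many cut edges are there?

4

The edges on the cycle 6-4-5-6 are not bridges since each lies on that cycle.
But removing 4—3 disconnects 4 from 3; removing 1—8 disconnects 1 from 8; removing 8—7 disconnects 8 from 7; removing 6—1 disconnects 6 from 1 — these are bridges.
That makes 4 bridges.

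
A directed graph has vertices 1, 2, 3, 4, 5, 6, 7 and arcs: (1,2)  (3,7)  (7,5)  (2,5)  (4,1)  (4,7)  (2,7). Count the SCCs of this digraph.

7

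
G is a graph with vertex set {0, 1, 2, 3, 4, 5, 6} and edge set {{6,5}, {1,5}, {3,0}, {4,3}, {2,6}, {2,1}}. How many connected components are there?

2

Starting from 0 we can reach 0, 3, 4. That is one component of size 3.
Starting from 1 we can reach 1, 2, 5, 6. That is one component of size 4.
Total: 2 components.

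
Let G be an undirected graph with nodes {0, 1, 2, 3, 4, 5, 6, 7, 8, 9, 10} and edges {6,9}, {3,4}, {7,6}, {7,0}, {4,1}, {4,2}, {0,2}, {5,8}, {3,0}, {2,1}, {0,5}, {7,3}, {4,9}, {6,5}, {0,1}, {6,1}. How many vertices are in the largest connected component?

10 is isolated — a component by itself.
Starting from 0 we can reach 0, 1, 2, 3, 4, 5, 6, 7, 8, 9. That is one component of size 10.
The largest has 10 vertices.

10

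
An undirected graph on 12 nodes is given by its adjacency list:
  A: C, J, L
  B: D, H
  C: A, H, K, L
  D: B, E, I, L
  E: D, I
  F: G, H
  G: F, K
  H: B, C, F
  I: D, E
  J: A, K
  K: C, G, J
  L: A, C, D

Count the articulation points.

1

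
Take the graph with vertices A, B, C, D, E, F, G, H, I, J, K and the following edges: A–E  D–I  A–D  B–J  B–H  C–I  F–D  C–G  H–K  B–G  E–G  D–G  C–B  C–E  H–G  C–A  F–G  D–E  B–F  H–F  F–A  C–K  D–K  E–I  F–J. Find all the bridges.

The edges on the cycle B-H-F-B are not bridges since each lies on that cycle.
Every edge lies on some cycle, so there are no bridges.

none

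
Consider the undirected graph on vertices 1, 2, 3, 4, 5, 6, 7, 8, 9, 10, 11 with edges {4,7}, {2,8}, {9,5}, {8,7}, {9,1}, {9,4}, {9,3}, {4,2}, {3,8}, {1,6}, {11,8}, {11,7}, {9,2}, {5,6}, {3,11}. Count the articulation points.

1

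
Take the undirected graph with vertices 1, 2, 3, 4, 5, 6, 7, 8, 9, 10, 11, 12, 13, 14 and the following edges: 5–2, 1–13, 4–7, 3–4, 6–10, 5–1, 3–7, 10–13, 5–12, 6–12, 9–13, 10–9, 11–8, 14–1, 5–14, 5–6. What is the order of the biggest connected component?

9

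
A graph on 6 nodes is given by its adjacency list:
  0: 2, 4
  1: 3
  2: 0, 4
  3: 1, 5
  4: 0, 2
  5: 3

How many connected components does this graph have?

Starting from 0 we can reach 0, 2, 4. That is one component of size 3.
Starting from 1 we can reach 1, 3, 5. That is one component of size 3.
Total: 2 components.

2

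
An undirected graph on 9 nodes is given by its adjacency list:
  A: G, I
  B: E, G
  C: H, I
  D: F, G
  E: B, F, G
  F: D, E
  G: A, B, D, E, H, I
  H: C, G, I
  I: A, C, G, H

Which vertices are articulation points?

G

Removing G increases the component count from 1 to 2, so G is a cut vertex.
By contrast removing F leaves 1 component; it is not a cut vertex. No other vertex is a cut vertex either.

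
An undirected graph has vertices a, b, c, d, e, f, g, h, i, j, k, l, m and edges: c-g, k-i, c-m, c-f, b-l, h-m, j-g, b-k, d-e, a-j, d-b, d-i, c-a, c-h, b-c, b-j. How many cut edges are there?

3

The edges on the cycle b-c-a-j-b are not bridges since each lies on that cycle.
But removing d-e disconnects d from e; removing b-l disconnects b from l; removing c-f disconnects c from f — these are bridges.
That makes 3 bridges.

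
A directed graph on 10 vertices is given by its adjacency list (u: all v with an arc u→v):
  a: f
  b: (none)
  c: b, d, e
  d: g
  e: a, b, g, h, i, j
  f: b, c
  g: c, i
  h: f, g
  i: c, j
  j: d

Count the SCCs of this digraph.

2

{a, c, d, e, f, g, h, i, j} are all mutually reachable — one SCC of size 9.
{b} is an SCC by itself.
That gives 2 strongly connected components.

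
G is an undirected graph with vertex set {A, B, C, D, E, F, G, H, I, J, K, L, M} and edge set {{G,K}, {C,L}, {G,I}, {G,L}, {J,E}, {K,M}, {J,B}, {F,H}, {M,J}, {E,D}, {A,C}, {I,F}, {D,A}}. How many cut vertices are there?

4

Removing F increases the component count from 1 to 2, so F is a cut vertex.
Removing G increases the component count from 1 to 2, so G is a cut vertex.
Removing I increases the component count from 1 to 2, so I is a cut vertex.
Likewise J is a cut vertex.
By contrast removing C leaves 1 component; it is not a cut vertex. No other vertex is a cut vertex either.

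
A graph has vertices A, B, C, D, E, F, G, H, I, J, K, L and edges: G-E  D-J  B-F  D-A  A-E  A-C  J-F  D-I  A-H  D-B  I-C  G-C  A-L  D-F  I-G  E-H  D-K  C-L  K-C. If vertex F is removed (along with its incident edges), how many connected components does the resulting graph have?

With F gone, the remaining components are: {A, B, C, D, E, G, H, I, J, K, L}.
That is 1 component.

1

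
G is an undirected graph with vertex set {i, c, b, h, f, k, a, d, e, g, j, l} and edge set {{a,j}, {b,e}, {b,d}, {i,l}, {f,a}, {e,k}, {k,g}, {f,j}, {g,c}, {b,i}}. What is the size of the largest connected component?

h is isolated — a component by itself.
Starting from a we can reach a, f, j. That is one component of size 3.
Starting from b we can reach b, c, d, e, g, i, k, l. That is one component of size 8.
The largest has 8 vertices.

8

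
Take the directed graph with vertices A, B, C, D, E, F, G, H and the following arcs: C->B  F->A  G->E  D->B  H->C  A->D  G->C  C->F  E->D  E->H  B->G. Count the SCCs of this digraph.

{A, B, C, D, E, F, G, H} are all mutually reachable — one SCC of size 8.
That gives 1 strongly connected component.

1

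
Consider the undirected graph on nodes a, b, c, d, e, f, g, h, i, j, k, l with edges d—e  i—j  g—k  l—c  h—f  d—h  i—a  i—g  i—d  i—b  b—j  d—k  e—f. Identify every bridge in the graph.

a-i, c-l

The edges on the cycle d-h-f-e-d are not bridges since each lies on that cycle.
But removing l—c disconnects l from c; removing a—i disconnects a from i — these are bridges.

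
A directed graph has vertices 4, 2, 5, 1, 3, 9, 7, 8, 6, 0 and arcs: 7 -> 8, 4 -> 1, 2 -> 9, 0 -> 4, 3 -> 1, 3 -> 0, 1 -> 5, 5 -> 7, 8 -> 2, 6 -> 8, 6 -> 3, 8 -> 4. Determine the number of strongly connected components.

{1, 4, 5, 7, 8} are all mutually reachable — one SCC of size 5.
{9} is an SCC by itself.
{6} is an SCC by itself.
{3} is an SCC by itself.
{2} is an SCC by itself.
(and 1 more singleton SCC)
That gives 6 strongly connected components.

6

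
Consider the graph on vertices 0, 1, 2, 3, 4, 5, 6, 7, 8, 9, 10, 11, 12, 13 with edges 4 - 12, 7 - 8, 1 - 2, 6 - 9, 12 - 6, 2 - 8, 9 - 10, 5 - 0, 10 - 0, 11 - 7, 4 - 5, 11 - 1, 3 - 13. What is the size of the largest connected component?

Starting from 3 we can reach 3, 13. That is one component of size 2.
Starting from 1 we can reach 1, 2, 7, 8, 11. That is one component of size 5.
Starting from 0 we can reach 0, 4, 5, 6, 9, 10, 12. That is one component of size 7.
The largest has 7 vertices.

7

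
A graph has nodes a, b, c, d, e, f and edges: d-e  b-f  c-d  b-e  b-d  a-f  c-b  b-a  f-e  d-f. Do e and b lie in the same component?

From e we can reach a, b, c, d, e, f, which includes b.

Yes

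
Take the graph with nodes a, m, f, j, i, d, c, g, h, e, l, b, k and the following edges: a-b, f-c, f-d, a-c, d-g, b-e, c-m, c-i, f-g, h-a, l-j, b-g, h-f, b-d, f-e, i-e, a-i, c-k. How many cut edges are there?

3

The edges on the cycle h-f-c-a-h are not bridges since each lies on that cycle.
But removing k-c disconnects k from c; removing l-j disconnects l from j; removing m-c disconnects m from c — these are bridges.
That makes 3 bridges.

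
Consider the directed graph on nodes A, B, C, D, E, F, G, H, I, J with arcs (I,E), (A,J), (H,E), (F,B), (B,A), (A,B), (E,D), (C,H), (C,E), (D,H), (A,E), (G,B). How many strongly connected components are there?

7

{D, E, H} are all mutually reachable — one SCC of size 3.
{A, B} are all mutually reachable — one SCC of size 2.
{J} is an SCC by itself.
{F} is an SCC by itself.
{G} is an SCC by itself.
(and 2 more singleton SCCs)
That gives 7 strongly connected components.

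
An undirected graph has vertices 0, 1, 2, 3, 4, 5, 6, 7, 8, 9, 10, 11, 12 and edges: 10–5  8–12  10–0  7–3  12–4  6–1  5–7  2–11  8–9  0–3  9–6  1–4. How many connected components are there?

3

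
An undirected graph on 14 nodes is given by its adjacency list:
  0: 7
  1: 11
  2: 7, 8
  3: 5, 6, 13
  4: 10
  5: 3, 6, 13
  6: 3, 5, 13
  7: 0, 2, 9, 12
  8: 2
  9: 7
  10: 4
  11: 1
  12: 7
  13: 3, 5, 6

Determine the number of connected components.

4

Starting from 4 we can reach 4, 10. That is one component of size 2.
Starting from 1 we can reach 1, 11. That is one component of size 2.
Starting from 3 we can reach 3, 5, 6, 13. That is one component of size 4.
Starting from 0 we can reach 0, 2, 7, 8, 9, 12. That is one component of size 6.
Total: 4 components.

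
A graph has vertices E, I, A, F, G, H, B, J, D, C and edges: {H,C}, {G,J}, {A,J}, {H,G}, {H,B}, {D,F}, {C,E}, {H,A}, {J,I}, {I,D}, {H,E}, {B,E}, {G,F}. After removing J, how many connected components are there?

With J gone, the remaining components are: {A, B, C, D, E, F, G, H, I}.
That is 1 component.

1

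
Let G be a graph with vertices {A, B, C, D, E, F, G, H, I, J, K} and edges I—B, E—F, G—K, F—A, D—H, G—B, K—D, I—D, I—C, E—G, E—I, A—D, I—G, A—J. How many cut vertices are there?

3

Removing A increases the component count from 1 to 2, so A is a cut vertex.
Removing D increases the component count from 1 to 2, so D is a cut vertex.
Removing I increases the component count from 1 to 2, so I is a cut vertex.
By contrast removing F leaves 1 component; it is not a cut vertex. No other vertex is a cut vertex either.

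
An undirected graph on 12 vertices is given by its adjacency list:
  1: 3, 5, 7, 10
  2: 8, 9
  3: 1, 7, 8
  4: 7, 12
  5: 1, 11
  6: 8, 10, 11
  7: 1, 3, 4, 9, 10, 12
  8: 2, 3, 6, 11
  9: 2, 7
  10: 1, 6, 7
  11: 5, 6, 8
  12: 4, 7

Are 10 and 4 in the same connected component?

Yes

From 10 we can reach 1, 2, 3, 4, 5, 6, 7, 8, 9, 10, 11, 12, which includes 4.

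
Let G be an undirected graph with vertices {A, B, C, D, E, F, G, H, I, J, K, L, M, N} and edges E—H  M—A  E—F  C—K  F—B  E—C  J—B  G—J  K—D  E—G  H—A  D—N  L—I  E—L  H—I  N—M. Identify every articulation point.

E

Removing E increases the component count from 1 to 2, so E is a cut vertex.
By contrast removing K leaves 1 component; it is not a cut vertex. No other vertex is a cut vertex either.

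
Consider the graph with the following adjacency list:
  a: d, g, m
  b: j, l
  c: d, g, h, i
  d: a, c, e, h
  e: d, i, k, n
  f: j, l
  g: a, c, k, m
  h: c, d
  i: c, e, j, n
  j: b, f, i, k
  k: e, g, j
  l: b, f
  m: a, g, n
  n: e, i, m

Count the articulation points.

Removing j increases the component count from 1 to 2, so j is a cut vertex.
By contrast removing k leaves 1 component; it is not a cut vertex. No other vertex is a cut vertex either.

1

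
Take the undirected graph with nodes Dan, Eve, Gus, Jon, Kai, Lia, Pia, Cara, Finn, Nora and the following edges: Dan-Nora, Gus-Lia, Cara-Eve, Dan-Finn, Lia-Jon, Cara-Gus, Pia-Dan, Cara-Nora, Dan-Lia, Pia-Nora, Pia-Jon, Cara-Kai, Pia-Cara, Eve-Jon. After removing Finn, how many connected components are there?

With Finn gone, the remaining components are: {Dan, Eve, Gus, Jon, Kai, Lia, Pia, Cara, Nora}.
That is 1 component.

1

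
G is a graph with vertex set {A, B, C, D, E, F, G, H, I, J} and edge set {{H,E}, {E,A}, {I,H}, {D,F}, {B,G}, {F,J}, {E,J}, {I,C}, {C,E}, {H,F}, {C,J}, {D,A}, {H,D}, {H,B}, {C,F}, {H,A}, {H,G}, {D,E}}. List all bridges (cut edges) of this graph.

none

The edges on the cycle H-D-F-H are not bridges since each lies on that cycle.
Every edge lies on some cycle, so there are no bridges.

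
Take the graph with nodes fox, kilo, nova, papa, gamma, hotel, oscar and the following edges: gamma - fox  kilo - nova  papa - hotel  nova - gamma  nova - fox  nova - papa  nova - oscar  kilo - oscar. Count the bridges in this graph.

2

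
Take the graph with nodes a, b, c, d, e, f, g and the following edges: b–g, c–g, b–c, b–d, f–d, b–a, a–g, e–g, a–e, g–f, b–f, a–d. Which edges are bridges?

none

The edges on the cycle b-a-e-g-f-d-b are not bridges since each lies on that cycle.
Every edge lies on some cycle, so there are no bridges.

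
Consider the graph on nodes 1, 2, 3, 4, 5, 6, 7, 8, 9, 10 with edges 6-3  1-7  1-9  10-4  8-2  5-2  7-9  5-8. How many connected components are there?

Starting from 4 we can reach 4, 10. That is one component of size 2.
Starting from 3 we can reach 3, 6. That is one component of size 2.
Starting from 2 we can reach 2, 5, 8. That is one component of size 3.
Starting from 1 we can reach 1, 7, 9. That is one component of size 3.
Total: 4 components.

4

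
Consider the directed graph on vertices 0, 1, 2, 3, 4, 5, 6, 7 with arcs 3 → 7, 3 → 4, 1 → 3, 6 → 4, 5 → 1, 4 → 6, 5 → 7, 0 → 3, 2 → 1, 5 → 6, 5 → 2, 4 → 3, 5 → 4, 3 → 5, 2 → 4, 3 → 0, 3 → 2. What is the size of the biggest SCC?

{0, 1, 2, 3, 4, 5, 6} are all mutually reachable — one SCC of size 7.
{7} is an SCC by itself.
The largest has 7 vertices.

7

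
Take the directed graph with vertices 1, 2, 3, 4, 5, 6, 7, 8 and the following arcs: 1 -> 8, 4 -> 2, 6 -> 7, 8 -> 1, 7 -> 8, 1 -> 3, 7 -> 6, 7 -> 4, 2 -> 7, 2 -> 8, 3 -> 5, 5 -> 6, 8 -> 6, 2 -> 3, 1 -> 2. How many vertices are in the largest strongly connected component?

8

{1, 2, 3, 4, 5, 6, 7, 8} are all mutually reachable — one SCC of size 8.
The largest has 8 vertices.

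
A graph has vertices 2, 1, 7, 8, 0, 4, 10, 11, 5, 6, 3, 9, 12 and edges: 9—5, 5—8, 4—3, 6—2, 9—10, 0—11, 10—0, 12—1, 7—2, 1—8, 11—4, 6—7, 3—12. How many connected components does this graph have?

Starting from 2 we can reach 2, 6, 7. That is one component of size 3.
Starting from 0 we can reach 0, 1, 3, 4, 5, 8, 9, 10, 11, 12. That is one component of size 10.
Total: 2 components.

2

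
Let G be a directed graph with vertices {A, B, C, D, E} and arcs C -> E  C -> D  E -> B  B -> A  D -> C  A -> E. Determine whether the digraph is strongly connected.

There is no directed path from B to D, so the graph is not strongly connected.

No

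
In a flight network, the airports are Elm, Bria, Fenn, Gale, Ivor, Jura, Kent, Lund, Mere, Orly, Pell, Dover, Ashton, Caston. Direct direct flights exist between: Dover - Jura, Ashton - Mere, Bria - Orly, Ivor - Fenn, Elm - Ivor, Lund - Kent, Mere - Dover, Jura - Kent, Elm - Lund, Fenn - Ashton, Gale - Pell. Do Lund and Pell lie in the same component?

No

The component containing Lund is {Elm, Fenn, Ivor, Jura, Kent, Lund, Mere, Dover, Ashton}, and Pell is not in it.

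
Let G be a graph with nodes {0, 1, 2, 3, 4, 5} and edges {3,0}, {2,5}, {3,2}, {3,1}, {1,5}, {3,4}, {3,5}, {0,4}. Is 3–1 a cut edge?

No

After removing 3–1, the path 3-5-1 still connects them, so the edge is not a bridge.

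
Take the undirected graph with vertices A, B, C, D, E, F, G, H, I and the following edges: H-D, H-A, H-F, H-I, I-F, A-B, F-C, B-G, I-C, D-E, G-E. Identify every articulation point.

Removing H increases the component count from 1 to 2, so H is a cut vertex.
By contrast removing B leaves 1 component; it is not a cut vertex. No other vertex is a cut vertex either.

H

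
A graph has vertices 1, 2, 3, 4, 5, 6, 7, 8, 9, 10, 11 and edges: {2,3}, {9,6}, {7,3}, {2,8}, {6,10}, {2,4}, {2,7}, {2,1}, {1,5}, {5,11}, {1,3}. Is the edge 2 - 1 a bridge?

After removing 2 - 1, the path 2-3-1 still connects them, so the edge is not a bridge.

No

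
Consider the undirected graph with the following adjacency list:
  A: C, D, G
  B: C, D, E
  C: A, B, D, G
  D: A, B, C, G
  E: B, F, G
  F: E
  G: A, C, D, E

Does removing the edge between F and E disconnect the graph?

Removing F-E leaves no path between F and E: the component count goes from 1 to 2. So it is a bridge.

Yes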